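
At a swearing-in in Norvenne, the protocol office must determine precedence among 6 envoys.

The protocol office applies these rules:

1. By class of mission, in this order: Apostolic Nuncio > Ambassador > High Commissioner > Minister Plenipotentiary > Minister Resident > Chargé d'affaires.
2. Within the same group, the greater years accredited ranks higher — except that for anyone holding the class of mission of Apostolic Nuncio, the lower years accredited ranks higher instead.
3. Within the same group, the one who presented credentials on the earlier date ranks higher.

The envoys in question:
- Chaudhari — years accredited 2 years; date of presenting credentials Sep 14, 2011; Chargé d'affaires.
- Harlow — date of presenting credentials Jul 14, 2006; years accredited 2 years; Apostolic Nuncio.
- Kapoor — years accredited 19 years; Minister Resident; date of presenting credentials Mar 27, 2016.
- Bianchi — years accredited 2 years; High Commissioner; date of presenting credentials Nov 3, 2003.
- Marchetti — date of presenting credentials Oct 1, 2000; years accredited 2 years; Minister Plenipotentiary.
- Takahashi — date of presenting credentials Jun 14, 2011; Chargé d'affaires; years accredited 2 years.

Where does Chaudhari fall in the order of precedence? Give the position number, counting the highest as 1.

By class of mission: Harlow (Apostolic Nuncio); then Bianchi (High Commissioner); then Marchetti (Minister Plenipotentiary); then Kapoor (Minister Resident); then Takahashi and Chaudhari (Chargé d'affaires).
Takahashi and Chaudhari both have years accredited 2 years, so the next rule applies.
Among Takahashi and Chaudhari, by date of presenting credentials (earlier first): Takahashi (Jun 14, 2011) before Chaudhari (Sep 14, 2011).
Order: Harlow, Bianchi, Marchetti, Kapoor, Takahashi, Chaudhari. So position 6.

6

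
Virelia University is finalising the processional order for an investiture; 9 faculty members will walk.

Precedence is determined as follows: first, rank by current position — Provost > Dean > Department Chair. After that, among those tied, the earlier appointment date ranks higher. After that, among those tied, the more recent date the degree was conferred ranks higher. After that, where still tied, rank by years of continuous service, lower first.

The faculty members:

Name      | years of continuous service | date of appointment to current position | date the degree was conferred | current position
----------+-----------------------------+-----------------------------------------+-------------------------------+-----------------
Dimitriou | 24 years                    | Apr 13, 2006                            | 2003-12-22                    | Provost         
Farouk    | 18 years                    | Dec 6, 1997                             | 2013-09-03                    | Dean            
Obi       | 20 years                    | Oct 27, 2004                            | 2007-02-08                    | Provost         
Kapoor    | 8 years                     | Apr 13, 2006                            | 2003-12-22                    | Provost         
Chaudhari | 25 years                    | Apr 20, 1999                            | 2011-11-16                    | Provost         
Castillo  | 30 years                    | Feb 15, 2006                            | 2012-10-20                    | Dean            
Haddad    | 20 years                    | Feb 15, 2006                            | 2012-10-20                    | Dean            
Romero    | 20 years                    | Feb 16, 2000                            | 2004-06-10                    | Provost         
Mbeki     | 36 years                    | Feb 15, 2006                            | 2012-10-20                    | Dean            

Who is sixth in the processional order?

Farouk

By current position: Chaudhari, Romero, Obi, Kapoor and Dimitriou (Provost); then Farouk, Haddad, Castillo and Mbeki (Dean).
Among Chaudhari, Romero, Obi, Kapoor and Dimitriou, by date of appointment to current position (earlier first): Chaudhari (Apr 20, 1999) before Romero (Feb 16, 2000) before Obi (Oct 27, 2004) before Kapoor and Dimitriou (Apr 13, 2006).
Kapoor and Dimitriou both have date the degree was conferred 2003-12-22, so the next rule applies.
Among Kapoor and Dimitriou, by years of continuous service (lower first): Kapoor (8 years) before Dimitriou (24 years).
Among Farouk, Haddad, Castillo and Mbeki, by date of appointment to current position (earlier first): Farouk (Dec 6, 1997) before Haddad, Castillo and Mbeki (Feb 15, 2006).
Haddad, Castillo and Mbeki all have date the degree was conferred 2012-10-20, so the next rule applies.
Among Haddad, Castillo and Mbeki, by years of continuous service (lower first): Haddad (20 years) before Castillo (30 years) before Mbeki (36 years).
Order: Chaudhari, Romero, Obi, Kapoor, Dimitriou, Farouk, Haddad, Castillo, Mbeki.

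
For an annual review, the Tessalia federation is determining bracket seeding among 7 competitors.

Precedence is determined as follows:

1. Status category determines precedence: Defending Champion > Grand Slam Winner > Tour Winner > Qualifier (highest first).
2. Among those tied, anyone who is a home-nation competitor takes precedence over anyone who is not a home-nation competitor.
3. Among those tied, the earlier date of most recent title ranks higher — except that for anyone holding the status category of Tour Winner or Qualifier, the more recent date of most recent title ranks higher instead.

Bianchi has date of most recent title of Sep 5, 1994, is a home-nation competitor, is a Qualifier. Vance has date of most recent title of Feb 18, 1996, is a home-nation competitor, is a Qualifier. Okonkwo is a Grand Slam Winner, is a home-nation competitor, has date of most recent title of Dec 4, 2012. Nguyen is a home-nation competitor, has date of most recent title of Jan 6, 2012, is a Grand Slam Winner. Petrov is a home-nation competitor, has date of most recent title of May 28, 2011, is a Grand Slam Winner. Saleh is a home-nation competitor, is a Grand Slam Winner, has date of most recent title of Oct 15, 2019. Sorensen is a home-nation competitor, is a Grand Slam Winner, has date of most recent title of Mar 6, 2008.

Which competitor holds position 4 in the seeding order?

By status category: Sorensen, Petrov, Nguyen, Okonkwo and Saleh (Grand Slam Winner); then Vance and Bianchi (Qualifier).
Sorensen, Petrov, Nguyen, Okonkwo and Saleh are each a home-nation competitor, so the next rule applies.
Among Sorensen, Petrov, Nguyen, Okonkwo and Saleh, by date of most recent title (earlier first): Sorensen (Mar 6, 2008) before Petrov (May 28, 2011) before Nguyen (Jan 6, 2012) before Okonkwo (Dec 4, 2012) before Saleh (Oct 15, 2019).
Vance and Bianchi are each a home-nation competitor, so the next rule applies.
Among Vance and Bianchi, by date of most recent title (later first) (reversed rule for this group): Vance (Feb 18, 1996) before Bianchi (Sep 5, 1994).
Order: Sorensen, Petrov, Nguyen, Okonkwo, Saleh, Vance, Bianchi.

Okonkwo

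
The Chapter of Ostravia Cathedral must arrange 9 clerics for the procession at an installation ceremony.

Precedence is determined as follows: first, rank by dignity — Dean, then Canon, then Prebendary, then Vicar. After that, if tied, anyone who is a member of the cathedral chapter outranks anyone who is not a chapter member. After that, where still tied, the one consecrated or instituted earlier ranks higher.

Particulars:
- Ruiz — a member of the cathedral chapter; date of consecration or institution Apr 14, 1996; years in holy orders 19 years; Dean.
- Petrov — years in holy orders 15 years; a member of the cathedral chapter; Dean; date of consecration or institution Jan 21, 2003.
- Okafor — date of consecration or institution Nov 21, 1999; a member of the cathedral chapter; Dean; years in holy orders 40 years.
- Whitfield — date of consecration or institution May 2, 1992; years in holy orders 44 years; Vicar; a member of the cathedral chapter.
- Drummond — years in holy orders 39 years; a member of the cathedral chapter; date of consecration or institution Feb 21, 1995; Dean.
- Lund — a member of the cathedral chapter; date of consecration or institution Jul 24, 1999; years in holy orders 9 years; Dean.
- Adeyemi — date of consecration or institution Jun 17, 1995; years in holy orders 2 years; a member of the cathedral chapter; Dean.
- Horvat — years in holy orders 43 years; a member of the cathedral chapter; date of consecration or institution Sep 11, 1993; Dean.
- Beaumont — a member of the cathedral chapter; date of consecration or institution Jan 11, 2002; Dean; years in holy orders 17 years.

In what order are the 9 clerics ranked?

By dignity: Horvat, Drummond, Adeyemi, Ruiz, Lund, Okafor, Beaumont and Petrov (Dean); then Whitfield (Vicar).
Horvat, Drummond, Adeyemi, Ruiz, Lund, Okafor, Beaumont and Petrov are each a member of the cathedral chapter, so the next rule applies.
Among Horvat, Drummond, Adeyemi, Ruiz, Lund, Okafor, Beaumont and Petrov, by date of consecration or institution (earlier first): Horvat (Sep 11, 1993) before Drummond (Feb 21, 1995) before Adeyemi (Jun 17, 1995) before Ruiz (Apr 14, 1996) before Lund (Jul 24, 1999) before Okafor (Nov 21, 1999) before Beaumont (Jan 11, 2002) before Petrov (Jan 21, 2003).
Full order: Horvat, Drummond, Adeyemi, Ruiz, Lund, Okafor, Beaumont, Petrov, Whitfield.

Horvat, Drummond, Adeyemi, Ruiz, Lund, Okafor, Beaumont, Petrov, Whitfield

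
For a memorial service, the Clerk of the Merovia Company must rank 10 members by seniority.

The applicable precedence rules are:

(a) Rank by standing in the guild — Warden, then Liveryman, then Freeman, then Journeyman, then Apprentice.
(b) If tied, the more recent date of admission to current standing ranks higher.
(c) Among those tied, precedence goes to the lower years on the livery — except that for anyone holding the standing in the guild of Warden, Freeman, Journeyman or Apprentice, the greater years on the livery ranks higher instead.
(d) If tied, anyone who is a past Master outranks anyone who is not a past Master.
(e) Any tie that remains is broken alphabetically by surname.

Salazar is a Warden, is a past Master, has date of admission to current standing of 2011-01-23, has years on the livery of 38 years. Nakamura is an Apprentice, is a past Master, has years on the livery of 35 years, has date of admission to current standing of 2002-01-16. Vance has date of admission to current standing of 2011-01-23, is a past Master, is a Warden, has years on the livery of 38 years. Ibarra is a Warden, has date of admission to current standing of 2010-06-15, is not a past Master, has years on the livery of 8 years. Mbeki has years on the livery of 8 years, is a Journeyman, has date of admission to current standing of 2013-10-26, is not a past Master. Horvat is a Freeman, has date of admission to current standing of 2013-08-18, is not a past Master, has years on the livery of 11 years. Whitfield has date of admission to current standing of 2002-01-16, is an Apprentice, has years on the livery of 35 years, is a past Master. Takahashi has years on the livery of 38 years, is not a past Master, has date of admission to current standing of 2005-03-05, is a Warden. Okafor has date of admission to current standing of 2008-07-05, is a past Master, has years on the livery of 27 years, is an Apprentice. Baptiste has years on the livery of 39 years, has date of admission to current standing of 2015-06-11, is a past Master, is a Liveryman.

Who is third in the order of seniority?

Ibarra

By standing in the guild: Salazar, Vance, Ibarra and Takahashi (Warden); then Baptiste (Liveryman); then Horvat (Freeman); then Mbeki (Journeyman); then Okafor, Nakamura and Whitfield (Apprentice).
Among Salazar, Vance, Ibarra and Takahashi, by date of admission to current standing (later first): Salazar and Vance (2011-01-23) before Ibarra (2010-06-15) before Takahashi (2005-03-05).
Salazar and Vance both have years on the livery 38 years, so the next rule applies.
Salazar and Vance are each a past Master, so the next rule applies.
Among Salazar and Vance, alphabetically by surname: Salazar before Vance.
Among Okafor, Nakamura and Whitfield, by date of admission to current standing (later first): Okafor (2008-07-05) before Nakamura and Whitfield (2002-01-16).
Nakamura and Whitfield both have years on the livery 35 years, so the next rule applies.
Nakamura and Whitfield are each a past Master, so the next rule applies.
Among Nakamura and Whitfield, alphabetically by surname: Nakamura before Whitfield.
Order: Salazar, Vance, Ibarra, Takahashi, Baptiste, Horvat, Mbeki, Okafor, Nakamura, Whitfield.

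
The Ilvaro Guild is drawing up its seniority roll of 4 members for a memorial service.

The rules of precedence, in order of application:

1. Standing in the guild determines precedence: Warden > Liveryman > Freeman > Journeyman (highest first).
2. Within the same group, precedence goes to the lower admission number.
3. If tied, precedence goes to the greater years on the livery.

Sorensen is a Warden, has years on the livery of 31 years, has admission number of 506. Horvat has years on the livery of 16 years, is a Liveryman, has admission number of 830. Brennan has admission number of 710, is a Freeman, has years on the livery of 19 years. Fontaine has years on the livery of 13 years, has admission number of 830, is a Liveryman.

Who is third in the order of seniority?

Fontaine

By standing in the guild: Sorensen (Warden); then Horvat and Fontaine (Liveryman); then Brennan (Freeman).
Horvat and Fontaine both have admission number 830, so the next rule applies.
Among Horvat and Fontaine, by years on the livery (higher first): Horvat (16 years) before Fontaine (13 years).
Order: Sorensen, Horvat, Fontaine, Brennan.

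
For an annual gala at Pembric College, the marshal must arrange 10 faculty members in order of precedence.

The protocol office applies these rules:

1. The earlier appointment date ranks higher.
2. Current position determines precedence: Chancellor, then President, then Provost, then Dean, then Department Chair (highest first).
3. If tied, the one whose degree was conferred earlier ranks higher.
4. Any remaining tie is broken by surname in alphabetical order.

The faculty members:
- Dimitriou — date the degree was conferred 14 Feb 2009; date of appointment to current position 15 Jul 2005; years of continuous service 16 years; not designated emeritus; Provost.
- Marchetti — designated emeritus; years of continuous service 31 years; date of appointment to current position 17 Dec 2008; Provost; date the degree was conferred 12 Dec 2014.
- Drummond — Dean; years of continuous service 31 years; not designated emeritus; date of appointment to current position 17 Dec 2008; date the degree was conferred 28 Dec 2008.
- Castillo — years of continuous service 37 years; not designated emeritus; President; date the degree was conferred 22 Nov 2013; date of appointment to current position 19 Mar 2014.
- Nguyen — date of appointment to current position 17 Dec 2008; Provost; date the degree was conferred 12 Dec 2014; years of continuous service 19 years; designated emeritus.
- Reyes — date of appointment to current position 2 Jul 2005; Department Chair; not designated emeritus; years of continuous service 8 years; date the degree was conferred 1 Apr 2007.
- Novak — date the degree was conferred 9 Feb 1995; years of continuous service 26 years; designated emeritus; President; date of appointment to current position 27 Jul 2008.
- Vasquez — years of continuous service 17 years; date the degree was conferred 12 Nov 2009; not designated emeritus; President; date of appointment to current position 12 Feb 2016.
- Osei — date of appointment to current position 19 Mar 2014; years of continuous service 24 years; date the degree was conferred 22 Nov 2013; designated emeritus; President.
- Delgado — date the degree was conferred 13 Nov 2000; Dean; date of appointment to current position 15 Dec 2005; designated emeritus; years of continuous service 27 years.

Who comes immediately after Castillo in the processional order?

Osei

By date of appointment to current position (earlier first): Reyes (2 Jul 2005); then Dimitriou (15 Jul 2005); then Delgado (15 Dec 2005); then Novak (27 Jul 2008); then Marchetti, Nguyen and Drummond (each 17 Dec 2008); then Castillo and Osei (both 19 Mar 2014); then Vasquez (12 Feb 2016).
Among Marchetti, Nguyen and Drummond, by current position: Marchetti and Nguyen (Provost) before Drummond (Dean).
Marchetti and Nguyen both have date the degree was conferred 12 Dec 2014, so the next rule applies.
Among Marchetti and Nguyen, alphabetically by surname: Marchetti before Nguyen.
Castillo and Osei are each President, so the next rule applies.
Castillo and Osei both have date the degree was conferred 22 Nov 2013, so the next rule applies.
Among Castillo and Osei, alphabetically by surname: Castillo before Osei.
Order: Reyes, Dimitriou, Delgado, Novak, Marchetti, Nguyen, Drummond, Castillo, Osei, Vasquez.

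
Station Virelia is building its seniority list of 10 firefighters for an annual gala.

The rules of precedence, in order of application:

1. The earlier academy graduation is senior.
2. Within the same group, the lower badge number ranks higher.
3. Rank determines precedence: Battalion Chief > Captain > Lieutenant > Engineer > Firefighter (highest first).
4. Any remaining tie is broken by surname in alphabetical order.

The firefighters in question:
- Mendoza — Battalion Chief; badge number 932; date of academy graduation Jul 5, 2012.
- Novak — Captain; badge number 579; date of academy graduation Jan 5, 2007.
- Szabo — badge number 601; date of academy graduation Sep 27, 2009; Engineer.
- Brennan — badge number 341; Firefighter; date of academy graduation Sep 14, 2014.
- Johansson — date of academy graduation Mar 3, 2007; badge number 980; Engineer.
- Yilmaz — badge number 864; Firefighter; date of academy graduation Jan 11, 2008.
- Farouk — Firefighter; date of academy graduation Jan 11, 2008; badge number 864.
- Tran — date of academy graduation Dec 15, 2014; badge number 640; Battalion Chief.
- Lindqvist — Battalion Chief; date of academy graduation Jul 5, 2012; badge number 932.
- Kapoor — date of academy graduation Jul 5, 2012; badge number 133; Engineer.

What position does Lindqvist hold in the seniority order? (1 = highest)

7

By date of academy graduation (earlier first): Novak (Jan 5, 2007); then Johansson (Mar 3, 2007); then Farouk and Yilmaz (both Jan 11, 2008); then Szabo (Sep 27, 2009); then Kapoor, Lindqvist and Mendoza (each Jul 5, 2012); then Brennan (Sep 14, 2014); then Tran (Dec 15, 2014).
Farouk and Yilmaz both have badge number 864, so the next rule applies.
Farouk and Yilmaz are each Firefighter, so the next rule applies.
Among Farouk and Yilmaz, alphabetically by surname: Farouk before Yilmaz.
Among Kapoor, Lindqvist and Mendoza, by badge number (lower first): Kapoor (133) before Lindqvist and Mendoza (932).
Lindqvist and Mendoza are each Battalion Chief, so the next rule applies.
Among Lindqvist and Mendoza, alphabetically by surname: Lindqvist before Mendoza.
Order: Novak, Johansson, Farouk, Yilmaz, Szabo, Kapoor, Lindqvist, Mendoza, Brennan, Tran. So position 7.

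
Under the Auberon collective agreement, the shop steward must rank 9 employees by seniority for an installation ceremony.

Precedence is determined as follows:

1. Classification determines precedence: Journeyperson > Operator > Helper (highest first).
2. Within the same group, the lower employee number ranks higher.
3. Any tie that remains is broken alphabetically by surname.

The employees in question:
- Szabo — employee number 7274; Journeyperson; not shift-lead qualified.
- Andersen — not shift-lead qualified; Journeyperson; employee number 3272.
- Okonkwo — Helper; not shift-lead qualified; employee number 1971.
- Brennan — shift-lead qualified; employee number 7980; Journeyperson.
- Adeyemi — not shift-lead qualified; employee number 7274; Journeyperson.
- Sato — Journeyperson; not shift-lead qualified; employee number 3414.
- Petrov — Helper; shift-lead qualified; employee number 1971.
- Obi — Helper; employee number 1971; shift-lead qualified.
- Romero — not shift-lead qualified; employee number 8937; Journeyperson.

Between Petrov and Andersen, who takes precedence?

Andersen

By classification: Andersen, Sato, Adeyemi, Szabo, Brennan and Romero (Journeyperson); then Obi, Okonkwo and Petrov (Helper).
Among Andersen, Sato, Adeyemi, Szabo, Brennan and Romero, by employee number (lower first): Andersen (3272) before Sato (3414) before Adeyemi and Szabo (7274) before Brennan (7980) before Romero (8937).
Among Adeyemi and Szabo, alphabetically by surname: Adeyemi before Szabo.
Obi, Okonkwo and Petrov all have employee number 1971, so the next rule applies.
Among Obi, Okonkwo and Petrov, alphabetically by surname: Obi before Okonkwo before Petrov.
So Andersen takes precedence.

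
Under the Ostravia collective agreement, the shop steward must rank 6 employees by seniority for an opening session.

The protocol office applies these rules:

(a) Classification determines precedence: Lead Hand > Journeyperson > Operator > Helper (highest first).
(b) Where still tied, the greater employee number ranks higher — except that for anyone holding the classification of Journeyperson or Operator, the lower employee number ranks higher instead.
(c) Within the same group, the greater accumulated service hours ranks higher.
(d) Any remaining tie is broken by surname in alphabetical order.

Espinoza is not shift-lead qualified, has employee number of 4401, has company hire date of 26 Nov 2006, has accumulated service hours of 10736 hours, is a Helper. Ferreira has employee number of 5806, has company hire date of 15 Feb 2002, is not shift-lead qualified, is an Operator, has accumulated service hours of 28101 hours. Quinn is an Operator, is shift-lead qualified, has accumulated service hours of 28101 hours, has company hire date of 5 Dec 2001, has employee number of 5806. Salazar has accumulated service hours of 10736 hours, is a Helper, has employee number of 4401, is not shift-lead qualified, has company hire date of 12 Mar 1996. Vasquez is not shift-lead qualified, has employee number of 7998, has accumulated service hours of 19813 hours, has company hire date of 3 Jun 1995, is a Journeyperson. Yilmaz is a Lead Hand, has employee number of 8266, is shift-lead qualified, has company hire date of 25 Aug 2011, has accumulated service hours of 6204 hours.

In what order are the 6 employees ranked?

Yilmaz, Vasquez, Ferreira, Quinn, Espinoza, Salazar

By classification: Yilmaz (Lead Hand); then Vasquez (Journeyperson); then Ferreira and Quinn (Operator); then Espinoza and Salazar (Helper).
Ferreira and Quinn both have employee number 5806, so the next rule applies.
Ferreira and Quinn both have accumulated service hours 28101 hours, so the next rule applies.
Among Ferreira and Quinn, alphabetically by surname: Ferreira before Quinn.
Espinoza and Salazar both have employee number 4401, so the next rule applies.
Espinoza and Salazar both have accumulated service hours 10736 hours, so the next rule applies.
Among Espinoza and Salazar, alphabetically by surname: Espinoza before Salazar.
Full order: Yilmaz, Vasquez, Ferreira, Quinn, Espinoza, Salazar.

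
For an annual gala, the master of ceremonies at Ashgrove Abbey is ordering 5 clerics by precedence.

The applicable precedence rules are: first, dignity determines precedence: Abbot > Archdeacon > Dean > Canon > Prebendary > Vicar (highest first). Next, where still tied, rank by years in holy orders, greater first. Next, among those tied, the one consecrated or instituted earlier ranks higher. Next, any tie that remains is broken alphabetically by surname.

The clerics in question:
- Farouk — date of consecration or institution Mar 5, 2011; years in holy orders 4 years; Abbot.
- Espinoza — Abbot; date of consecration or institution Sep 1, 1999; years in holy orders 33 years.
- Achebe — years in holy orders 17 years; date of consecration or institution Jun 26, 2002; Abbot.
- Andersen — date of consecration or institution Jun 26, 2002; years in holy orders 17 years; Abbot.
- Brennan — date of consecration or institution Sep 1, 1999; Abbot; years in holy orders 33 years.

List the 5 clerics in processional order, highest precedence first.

By dignity: Brennan, Espinoza, Achebe, Andersen and Farouk (Abbot).
Among Brennan, Espinoza, Achebe, Andersen and Farouk, by years in holy orders (higher first): Brennan and Espinoza (33 years) before Achebe and Andersen (17 years) before Farouk (4 years).
Brennan and Espinoza both have date of consecration or institution Sep 1, 1999, so the next rule applies.
Among Brennan and Espinoza, alphabetically by surname: Brennan before Espinoza.
Achebe and Andersen both have date of consecration or institution Jun 26, 2002, so the next rule applies.
Among Achebe and Andersen, alphabetically by surname: Achebe before Andersen.
Full order: Brennan, Espinoza, Achebe, Andersen, Farouk.

Brennan, Espinoza, Achebe, Andersen, Farouk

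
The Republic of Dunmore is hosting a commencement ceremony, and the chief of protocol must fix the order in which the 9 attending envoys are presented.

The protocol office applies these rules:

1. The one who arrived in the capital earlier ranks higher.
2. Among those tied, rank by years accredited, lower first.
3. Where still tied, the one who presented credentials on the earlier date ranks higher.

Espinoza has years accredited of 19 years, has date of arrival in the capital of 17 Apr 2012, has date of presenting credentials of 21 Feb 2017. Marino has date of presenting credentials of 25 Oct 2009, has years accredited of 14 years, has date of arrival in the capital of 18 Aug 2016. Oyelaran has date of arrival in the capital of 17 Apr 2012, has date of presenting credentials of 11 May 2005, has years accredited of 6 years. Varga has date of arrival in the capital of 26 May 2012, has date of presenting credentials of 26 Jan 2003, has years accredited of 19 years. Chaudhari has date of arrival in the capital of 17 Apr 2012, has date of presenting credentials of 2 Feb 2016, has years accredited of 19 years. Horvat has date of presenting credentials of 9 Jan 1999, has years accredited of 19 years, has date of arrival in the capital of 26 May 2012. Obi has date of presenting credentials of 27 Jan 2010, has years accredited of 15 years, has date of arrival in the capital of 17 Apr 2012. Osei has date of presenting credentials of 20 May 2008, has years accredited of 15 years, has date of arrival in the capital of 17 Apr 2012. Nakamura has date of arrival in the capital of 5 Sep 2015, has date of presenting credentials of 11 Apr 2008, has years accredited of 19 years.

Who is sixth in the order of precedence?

Horvat

By date of arrival in the capital (earlier first): Oyelaran, Osei, Obi, Chaudhari and Espinoza (each 17 Apr 2012); then Horvat and Varga (both 26 May 2012); then Nakamura (5 Sep 2015); then Marino (18 Aug 2016).
Among Oyelaran, Osei, Obi, Chaudhari and Espinoza, by years accredited (lower first): Oyelaran (6 years) before Osei and Obi (15 years) before Chaudhari and Espinoza (19 years).
Among Osei and Obi, by date of presenting credentials (earlier first): Osei (20 May 2008) before Obi (27 Jan 2010).
Among Chaudhari and Espinoza, by date of presenting credentials (earlier first): Chaudhari (2 Feb 2016) before Espinoza (21 Feb 2017).
Horvat and Varga both have years accredited 19 years, so the next rule applies.
Among Horvat and Varga, by date of presenting credentials (earlier first): Horvat (9 Jan 1999) before Varga (26 Jan 2003).
Order: Oyelaran, Osei, Obi, Chaudhari, Espinoza, Horvat, Varga, Nakamura, Marino.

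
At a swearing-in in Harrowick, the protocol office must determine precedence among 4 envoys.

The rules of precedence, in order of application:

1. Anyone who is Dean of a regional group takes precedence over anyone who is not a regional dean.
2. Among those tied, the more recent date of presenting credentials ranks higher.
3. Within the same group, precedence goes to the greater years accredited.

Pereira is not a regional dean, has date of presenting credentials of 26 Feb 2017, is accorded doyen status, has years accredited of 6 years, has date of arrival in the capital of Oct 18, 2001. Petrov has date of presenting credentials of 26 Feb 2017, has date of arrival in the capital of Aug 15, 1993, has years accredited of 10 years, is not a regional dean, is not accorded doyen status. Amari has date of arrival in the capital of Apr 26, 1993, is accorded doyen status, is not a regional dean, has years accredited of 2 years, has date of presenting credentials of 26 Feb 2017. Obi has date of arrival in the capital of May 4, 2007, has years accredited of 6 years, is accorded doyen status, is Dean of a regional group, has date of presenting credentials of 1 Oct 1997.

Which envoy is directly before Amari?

By the first rule: Obi (Dean of a regional group); then Petrov, Pereira and Amari (each not a regional dean).
Petrov, Pereira and Amari all have date of presenting credentials 26 Feb 2017, so the next rule applies.
Among Petrov, Pereira and Amari, by years accredited (higher first): Petrov (10 years) before Pereira (6 years) before Amari (2 years).
Order: Obi, Petrov, Pereira, Amari.

Pereira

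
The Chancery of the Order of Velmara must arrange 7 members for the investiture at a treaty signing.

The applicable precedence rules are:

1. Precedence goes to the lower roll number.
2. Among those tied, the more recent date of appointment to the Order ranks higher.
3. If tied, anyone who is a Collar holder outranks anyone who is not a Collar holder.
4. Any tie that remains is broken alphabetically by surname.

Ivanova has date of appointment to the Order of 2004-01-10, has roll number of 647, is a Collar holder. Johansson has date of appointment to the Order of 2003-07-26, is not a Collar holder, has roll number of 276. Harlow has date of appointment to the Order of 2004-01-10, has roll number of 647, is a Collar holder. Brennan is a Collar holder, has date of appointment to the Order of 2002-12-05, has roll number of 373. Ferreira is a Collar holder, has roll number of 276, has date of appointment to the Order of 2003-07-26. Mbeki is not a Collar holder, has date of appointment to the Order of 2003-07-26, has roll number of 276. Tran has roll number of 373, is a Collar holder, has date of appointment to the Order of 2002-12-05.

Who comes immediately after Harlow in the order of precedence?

Ivanova

By roll number (lower first): Ferreira, Johansson and Mbeki (each 276); then Brennan and Tran (both 373); then Harlow and Ivanova (both 647).
Ferreira, Johansson and Mbeki all have date of appointment to the Order 2003-07-26, so the next rule applies.
Among Ferreira, Johansson and Mbeki, a Collar holder before not a Collar holder: Ferreira (a Collar holder) before Johansson and Mbeki (not a Collar holder).
Among Johansson and Mbeki, alphabetically by surname: Johansson before Mbeki.
Brennan and Tran both have date of appointment to the Order 2002-12-05, so the next rule applies.
Brennan and Tran are each a Collar holder, so the next rule applies.
Among Brennan and Tran, alphabetically by surname: Brennan before Tran.
Harlow and Ivanova both have date of appointment to the Order 2004-01-10, so the next rule applies.
Harlow and Ivanova are each a Collar holder, so the next rule applies.
Among Harlow and Ivanova, alphabetically by surname: Harlow before Ivanova.
Order: Ferreira, Johansson, Mbeki, Brennan, Tran, Harlow, Ivanova.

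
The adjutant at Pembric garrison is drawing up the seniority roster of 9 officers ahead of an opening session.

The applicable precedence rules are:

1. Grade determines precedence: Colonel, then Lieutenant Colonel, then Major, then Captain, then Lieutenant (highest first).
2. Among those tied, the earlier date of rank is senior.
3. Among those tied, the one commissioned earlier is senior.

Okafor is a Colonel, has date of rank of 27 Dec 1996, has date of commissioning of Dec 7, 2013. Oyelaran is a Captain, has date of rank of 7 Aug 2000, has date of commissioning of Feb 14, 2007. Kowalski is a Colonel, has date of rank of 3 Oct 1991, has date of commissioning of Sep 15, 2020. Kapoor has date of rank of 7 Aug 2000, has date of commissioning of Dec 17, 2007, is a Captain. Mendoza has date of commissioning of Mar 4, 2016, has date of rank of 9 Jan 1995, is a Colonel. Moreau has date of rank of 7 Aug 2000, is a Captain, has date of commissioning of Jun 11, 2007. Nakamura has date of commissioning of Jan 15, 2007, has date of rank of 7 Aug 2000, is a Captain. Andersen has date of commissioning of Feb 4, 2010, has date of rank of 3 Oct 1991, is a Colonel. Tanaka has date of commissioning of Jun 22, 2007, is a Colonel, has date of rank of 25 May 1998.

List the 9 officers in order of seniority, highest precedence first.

By grade: Andersen, Kowalski, Mendoza, Okafor and Tanaka (Colonel); then Nakamura, Oyelaran, Moreau and Kapoor (Captain).
Among Andersen, Kowalski, Mendoza, Okafor and Tanaka, by date of rank (earlier first): Andersen and Kowalski (3 Oct 1991) before Mendoza (9 Jan 1995) before Okafor (27 Dec 1996) before Tanaka (25 May 1998).
Among Andersen and Kowalski, by date of commissioning (earlier first): Andersen (Feb 4, 2010) before Kowalski (Sep 15, 2020).
Nakamura, Oyelaran, Moreau and Kapoor all have date of rank 7 Aug 2000, so the next rule applies.
Among Nakamura, Oyelaran, Moreau and Kapoor, by date of commissioning (earlier first): Nakamura (Jan 15, 2007) before Oyelaran (Feb 14, 2007) before Moreau (Jun 11, 2007) before Kapoor (Dec 17, 2007).
Full order: Andersen, Kowalski, Mendoza, Okafor, Tanaka, Nakamura, Oyelaran, Moreau, Kapoor.

Andersen, Kowalski, Mendoza, Okafor, Tanaka, Nakamura, Oyelaran, Moreau, Kapoor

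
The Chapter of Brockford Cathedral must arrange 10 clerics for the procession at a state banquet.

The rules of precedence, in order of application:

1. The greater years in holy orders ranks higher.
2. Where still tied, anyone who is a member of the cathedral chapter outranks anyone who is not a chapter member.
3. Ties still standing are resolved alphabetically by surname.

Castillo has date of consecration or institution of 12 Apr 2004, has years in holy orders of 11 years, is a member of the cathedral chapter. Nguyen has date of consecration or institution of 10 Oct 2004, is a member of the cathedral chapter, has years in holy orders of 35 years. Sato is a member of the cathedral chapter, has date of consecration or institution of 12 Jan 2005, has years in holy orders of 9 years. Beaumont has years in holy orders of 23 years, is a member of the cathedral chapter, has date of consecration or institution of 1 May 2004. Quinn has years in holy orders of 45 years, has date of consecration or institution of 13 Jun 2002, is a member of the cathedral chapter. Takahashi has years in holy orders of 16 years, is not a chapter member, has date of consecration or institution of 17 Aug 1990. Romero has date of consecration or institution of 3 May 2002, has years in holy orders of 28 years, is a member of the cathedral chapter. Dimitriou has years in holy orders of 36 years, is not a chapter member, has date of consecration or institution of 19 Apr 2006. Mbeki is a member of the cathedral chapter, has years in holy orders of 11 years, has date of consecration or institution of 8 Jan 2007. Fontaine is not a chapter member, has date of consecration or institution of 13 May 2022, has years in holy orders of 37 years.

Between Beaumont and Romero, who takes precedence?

Romero

By years in holy orders (higher first): Quinn (45 years); then Fontaine (37 years); then Dimitriou (36 years); then Nguyen (35 years); then Romero (28 years); then Beaumont (23 years); then Takahashi (16 years); then Castillo and Mbeki (both 11 years); then Sato (9 years).
Castillo and Mbeki are each a member of the cathedral chapter, so the next rule applies.
Among Castillo and Mbeki, alphabetically by surname: Castillo before Mbeki.
So Romero takes precedence.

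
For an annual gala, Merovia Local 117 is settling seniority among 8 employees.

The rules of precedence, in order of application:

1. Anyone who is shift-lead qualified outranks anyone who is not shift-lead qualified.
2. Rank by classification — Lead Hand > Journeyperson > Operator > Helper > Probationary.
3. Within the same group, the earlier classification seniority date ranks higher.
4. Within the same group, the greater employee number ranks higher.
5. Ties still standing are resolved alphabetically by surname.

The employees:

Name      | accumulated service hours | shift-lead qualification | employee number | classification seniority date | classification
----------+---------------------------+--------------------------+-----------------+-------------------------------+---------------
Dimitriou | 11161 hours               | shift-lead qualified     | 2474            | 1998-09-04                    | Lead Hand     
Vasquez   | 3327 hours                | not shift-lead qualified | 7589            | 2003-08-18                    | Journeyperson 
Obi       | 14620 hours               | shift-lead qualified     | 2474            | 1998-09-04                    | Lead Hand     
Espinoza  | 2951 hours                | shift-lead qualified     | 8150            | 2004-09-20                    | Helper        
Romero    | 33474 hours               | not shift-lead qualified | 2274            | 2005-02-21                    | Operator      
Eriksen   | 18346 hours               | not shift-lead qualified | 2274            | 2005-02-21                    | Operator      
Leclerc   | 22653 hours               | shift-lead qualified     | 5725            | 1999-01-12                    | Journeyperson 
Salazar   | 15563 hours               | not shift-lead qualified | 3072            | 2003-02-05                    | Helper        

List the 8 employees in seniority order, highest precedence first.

By the first rule: Dimitriou, Obi, Leclerc and Espinoza (each shift-lead qualified); then Vasquez, Eriksen, Romero and Salazar (each not shift-lead qualified).
Among Dimitriou, Obi, Leclerc and Espinoza, by classification: Dimitriou and Obi (Lead Hand) before Leclerc (Journeyperson) before Espinoza (Helper).
Dimitriou and Obi both have classification seniority date 1998-09-04, so the next rule applies.
Dimitriou and Obi both have employee number 2474, so the next rule applies.
Among Dimitriou and Obi, alphabetically by surname: Dimitriou before Obi.
Among Vasquez, Eriksen, Romero and Salazar, by classification: Vasquez (Journeyperson) before Eriksen and Romero (Operator) before Salazar (Helper).
Eriksen and Romero both have classification seniority date 2005-02-21, so the next rule applies.
Eriksen and Romero both have employee number 2274, so the next rule applies.
Among Eriksen and Romero, alphabetically by surname: Eriksen before Romero.
Full order: Dimitriou, Obi, Leclerc, Espinoza, Vasquez, Eriksen, Romero, Salazar.

Dimitriou, Obi, Leclerc, Espinoza, Vasquez, Eriksen, Romero, Salazar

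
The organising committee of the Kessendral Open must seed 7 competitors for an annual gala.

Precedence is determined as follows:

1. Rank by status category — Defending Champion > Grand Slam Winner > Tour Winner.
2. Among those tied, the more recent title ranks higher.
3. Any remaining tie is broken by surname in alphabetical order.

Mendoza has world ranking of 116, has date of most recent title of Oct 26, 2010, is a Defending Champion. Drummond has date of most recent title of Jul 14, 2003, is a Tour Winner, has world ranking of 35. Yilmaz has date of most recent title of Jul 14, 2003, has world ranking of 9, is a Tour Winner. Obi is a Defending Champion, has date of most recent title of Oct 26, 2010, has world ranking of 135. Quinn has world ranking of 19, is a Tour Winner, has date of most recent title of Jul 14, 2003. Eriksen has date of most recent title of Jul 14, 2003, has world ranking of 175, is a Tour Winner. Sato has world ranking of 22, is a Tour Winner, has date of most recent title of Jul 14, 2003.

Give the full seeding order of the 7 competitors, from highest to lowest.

By status category: Mendoza and Obi (Defending Champion); then Drummond, Eriksen, Quinn, Sato and Yilmaz (Tour Winner).
Mendoza and Obi both have date of most recent title Oct 26, 2010, so the next rule applies.
Among Mendoza and Obi, alphabetically by surname: Mendoza before Obi.
Drummond, Eriksen, Quinn, Sato and Yilmaz all have date of most recent title Jul 14, 2003, so the next rule applies.
Among Drummond, Eriksen, Quinn, Sato and Yilmaz, alphabetically by surname: Drummond before Eriksen before Quinn before Sato before Yilmaz.
Full order: Mendoza, Obi, Drummond, Eriksen, Quinn, Sato, Yilmaz.

Mendoza, Obi, Drummond, Eriksen, Quinn, Sato, Yilmaz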